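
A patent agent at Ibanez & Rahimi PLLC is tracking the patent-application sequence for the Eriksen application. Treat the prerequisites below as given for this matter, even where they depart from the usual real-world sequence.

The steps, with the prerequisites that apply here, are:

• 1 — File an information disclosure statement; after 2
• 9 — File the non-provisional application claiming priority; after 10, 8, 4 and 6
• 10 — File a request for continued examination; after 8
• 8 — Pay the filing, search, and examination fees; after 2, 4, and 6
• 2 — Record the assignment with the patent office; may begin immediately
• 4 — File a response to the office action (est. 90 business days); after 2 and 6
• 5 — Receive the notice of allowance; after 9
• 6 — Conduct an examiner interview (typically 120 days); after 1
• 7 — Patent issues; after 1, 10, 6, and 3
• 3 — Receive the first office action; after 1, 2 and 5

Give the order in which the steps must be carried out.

2 → 1 → 6 → 4 → 8 → 10 → 9 → 5 → 3 → 7

2 has no prerequisites → 2 first.
1 needed 2, now all done → 1.
6 needed 1, now all done → 6.
Next only 4 has its prerequisites met → 4.
8 needed 2, 4 and 6, now all done → 8.
10 needed 8, now all done → 10.
That leaves 9 as the only ready step → 9.
Next only 5 has its prerequisites met → 5.
3 needed 1, 2 and 5, now all done → 3.
That leaves 7 as the only ready step → 7.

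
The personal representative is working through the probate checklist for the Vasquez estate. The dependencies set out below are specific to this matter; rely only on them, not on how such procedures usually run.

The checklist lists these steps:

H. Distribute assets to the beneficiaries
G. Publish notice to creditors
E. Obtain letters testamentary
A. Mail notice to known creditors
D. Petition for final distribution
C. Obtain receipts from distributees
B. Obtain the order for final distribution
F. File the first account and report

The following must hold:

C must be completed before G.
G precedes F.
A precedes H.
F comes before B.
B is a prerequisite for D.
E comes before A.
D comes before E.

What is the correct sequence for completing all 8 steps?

C has no prerequisites → C first.
G needed C, now all done → G.
F needed G, now all done → F.
B needed F, now all done → B.
That leaves D as the only ready step → D.
Next only E has its prerequisites met → E.
That leaves A as the only ready step → A.
H needed A, now all done → H.

C G F B D E A H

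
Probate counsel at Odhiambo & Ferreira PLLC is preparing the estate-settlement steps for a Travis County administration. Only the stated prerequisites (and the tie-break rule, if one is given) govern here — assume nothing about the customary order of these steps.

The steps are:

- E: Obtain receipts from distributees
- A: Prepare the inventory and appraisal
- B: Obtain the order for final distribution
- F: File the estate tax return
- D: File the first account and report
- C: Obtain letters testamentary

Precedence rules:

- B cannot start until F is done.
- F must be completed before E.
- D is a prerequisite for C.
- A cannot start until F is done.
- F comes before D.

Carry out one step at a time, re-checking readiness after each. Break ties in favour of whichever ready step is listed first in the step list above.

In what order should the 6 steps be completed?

F, E, A, B, D, C

Only F has no prerequisites, so it is first.
E, A, B and D are all available; E is listed earlier → E.
A, B and D are all available; A is listed earlier → A.
Now B and D have their prerequisites met. B is listed earlier, so B next.
D needed F, now all done → D.
That leaves C as the only ready step → C.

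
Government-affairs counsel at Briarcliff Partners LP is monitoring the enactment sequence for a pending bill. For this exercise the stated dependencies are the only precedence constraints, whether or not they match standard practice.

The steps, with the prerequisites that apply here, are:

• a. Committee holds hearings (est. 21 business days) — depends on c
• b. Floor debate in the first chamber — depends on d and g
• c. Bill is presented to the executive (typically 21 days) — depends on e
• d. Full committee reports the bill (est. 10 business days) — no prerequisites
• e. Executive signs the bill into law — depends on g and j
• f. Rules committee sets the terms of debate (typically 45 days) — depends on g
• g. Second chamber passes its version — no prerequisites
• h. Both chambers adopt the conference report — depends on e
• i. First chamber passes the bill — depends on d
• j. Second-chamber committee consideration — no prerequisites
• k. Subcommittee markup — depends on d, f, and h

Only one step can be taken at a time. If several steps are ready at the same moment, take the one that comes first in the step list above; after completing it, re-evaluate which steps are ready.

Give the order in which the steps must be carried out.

d g b f i j e c a h k

d, g and j have no prerequisites; d is listed earlier, so d is first.
i now also ready, so the ready set is {g, i, j}; g is listed earlier → g.
Ready: b, f, i and j. b is listed earlier → b.
Now f, i and j have their prerequisites met. f is listed earlier, so f next.
Now i and j have their prerequisites met. i is listed earlier, so i next.
That leaves j as the only ready step → j.
e is the only step now ready → e.
Now c and h have their prerequisites met. c is listed earlier, so c next.
a now also ready, so the ready set is {a, h}; a is listed earlier → a.
h is the only step now ready → h.
k needed d, f and h, now all done → k.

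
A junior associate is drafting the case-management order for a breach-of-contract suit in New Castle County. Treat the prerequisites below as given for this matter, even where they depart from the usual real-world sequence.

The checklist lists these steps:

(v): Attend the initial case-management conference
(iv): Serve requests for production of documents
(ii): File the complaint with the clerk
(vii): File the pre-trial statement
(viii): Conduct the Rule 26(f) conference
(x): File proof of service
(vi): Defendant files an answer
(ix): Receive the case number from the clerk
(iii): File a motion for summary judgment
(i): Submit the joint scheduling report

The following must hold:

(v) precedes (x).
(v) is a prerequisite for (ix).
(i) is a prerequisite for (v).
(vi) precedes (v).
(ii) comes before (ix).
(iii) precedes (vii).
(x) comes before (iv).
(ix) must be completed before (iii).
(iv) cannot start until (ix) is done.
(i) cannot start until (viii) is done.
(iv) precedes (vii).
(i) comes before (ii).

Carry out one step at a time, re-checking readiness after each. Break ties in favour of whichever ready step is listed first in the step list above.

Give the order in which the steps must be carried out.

(viii) and (vi) have no prerequisites; (viii) is listed earlier, so (viii) is first.
(i) now also ready, so the ready set is {(vi), (i)}; (vi) is listed earlier → (vi).
Next only (i) has its prerequisites met → (i).
Now (v) and (ii) have their prerequisites met. (v) is listed earlier, so (v) next.
(x) now also ready, so the ready set is {(ii), (x)}; (ii) is listed earlier → (ii).
(x) and (ix) are both available; (x) is listed earlier → (x).
(ix) needed (v) and (ii), now all done → (ix).
(iv) and (iii) are both available; (iv) is listed earlier → (iv).
(iii) is the only step now ready → (iii).
(vii) needed (iv) and (iii), now all done → (vii).

(viii), (vi), (i), (v), (ii), (x), (ix), (iv), (iii), (vii)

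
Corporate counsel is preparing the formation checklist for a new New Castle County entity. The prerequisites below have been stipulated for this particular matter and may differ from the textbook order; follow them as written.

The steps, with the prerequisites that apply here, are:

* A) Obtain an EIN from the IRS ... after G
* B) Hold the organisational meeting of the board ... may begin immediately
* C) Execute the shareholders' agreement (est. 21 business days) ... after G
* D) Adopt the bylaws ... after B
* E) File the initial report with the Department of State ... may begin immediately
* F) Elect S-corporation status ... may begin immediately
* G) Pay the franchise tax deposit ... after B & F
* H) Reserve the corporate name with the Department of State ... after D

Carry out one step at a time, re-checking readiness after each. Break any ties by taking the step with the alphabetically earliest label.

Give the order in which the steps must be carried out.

B, E and F have no prerequisites; B has the earlier label, so B is first.
D now also ready, so the ready set is {D, E, F}; D has the earlier label → D.
Now E, F and H have their prerequisites met. E has the earlier label, so E next.
Now F and H have their prerequisites met. F has the earlier label, so F next.
G now also ready, so the ready set is {G, H}; G has the earlier label → G.
A and C now also ready, so the ready set is {A, C, H}; A has the earlier label → A.
Now C and H have their prerequisites met. C has the earlier label, so C next.
H needed D, now all done → H.

B D E F G A C H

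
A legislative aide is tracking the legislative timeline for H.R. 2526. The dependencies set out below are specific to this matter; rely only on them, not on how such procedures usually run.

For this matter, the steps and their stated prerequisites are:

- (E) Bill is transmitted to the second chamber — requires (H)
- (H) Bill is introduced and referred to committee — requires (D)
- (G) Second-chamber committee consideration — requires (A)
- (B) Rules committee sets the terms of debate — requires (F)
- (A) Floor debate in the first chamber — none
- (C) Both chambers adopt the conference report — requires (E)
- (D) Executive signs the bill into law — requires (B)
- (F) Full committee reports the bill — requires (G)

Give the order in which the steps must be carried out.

(A) is the only step with nothing outstanding, so it goes first.
(G) is the only step now ready → (G).
(F) needed (G), now all done → (F).
Next only (B) has its prerequisites met → (B).
(D) needed (B), now all done → (D).
(H) needed (D), now all done → (H).
(E) needed (H), now all done → (E).
(C) needed (E), now all done → (C).

(A), (G), (F), (B), (D), (H), (E), (C)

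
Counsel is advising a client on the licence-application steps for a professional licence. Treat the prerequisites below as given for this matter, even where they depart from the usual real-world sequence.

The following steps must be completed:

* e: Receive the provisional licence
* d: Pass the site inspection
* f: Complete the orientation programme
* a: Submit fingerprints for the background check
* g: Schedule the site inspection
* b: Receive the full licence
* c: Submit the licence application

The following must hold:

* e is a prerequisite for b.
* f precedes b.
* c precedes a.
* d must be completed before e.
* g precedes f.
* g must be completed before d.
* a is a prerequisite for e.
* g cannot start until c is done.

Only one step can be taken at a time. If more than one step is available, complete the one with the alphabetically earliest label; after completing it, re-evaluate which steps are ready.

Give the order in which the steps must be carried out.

c, a, g, d, e, f, b

c is the only step with nothing outstanding, so it goes first.
Now a and g have their prerequisites met. a has the earlier label, so a next.
g needed c, now all done → g.
d and f are both available; d has the earlier label → d.
Ready: e and f. e has the earlier label → e.
Next only f has its prerequisites met → f.
That leaves b as the only ready step → b.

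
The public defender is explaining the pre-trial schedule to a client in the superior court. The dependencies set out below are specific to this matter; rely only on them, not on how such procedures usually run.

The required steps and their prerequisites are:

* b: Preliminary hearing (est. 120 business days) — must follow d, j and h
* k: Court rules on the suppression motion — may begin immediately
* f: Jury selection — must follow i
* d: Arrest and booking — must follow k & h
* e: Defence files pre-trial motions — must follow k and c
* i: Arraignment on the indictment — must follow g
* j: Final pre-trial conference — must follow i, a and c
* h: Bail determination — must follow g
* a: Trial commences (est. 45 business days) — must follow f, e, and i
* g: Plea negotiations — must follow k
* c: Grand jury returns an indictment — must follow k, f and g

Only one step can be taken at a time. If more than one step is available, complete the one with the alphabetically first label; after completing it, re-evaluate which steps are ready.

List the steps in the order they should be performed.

k → g → h → d → i → f → c → e → a → j → b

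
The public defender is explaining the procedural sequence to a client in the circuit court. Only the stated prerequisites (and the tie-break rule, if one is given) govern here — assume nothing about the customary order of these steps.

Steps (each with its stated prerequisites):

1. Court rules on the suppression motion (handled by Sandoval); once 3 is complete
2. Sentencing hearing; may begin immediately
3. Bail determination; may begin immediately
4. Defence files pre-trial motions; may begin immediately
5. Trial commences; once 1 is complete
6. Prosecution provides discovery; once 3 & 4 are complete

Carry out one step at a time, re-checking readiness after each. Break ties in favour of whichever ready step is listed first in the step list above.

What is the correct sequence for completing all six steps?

2, 3, 1, 4, 5, 6

Nothing is required for 2, 3 and 4. 2 is listed earlier → 2 first.
Ready: 3 and 4. 3 is listed earlier → 3.
1 now also ready, so the ready set is {1, 4}; 1 is listed earlier → 1.
Ready: 4 and 5. 4 is listed earlier → 4.
6 now also ready, so the ready set is {5, 6}; 5 is listed earlier → 5.
6 is the only step now ready → 6.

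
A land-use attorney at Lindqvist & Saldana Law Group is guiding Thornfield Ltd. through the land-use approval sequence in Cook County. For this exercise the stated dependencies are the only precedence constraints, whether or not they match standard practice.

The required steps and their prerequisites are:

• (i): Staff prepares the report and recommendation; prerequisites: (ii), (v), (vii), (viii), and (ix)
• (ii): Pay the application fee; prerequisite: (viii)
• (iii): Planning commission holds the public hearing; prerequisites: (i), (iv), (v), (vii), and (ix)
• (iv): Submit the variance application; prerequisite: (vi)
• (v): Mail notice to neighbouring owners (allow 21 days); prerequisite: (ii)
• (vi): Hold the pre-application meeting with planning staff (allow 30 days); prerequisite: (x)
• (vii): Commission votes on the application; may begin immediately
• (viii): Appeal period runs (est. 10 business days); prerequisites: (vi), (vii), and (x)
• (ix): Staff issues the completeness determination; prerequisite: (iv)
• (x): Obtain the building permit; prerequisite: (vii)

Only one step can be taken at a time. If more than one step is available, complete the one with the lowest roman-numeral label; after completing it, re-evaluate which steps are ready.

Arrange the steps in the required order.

(vii) has no prerequisites → (vii) first.
(x) needed (vii), now all done → (x).
(vi) is the only step now ready → (vi).
(iv) and (viii) are both available; (iv) has the earlier label → (iv).
(ix) now also ready, so the ready set is {(viii), (ix)}; (viii) has the earlier label → (viii).
(ii) now also ready, so the ready set is {(ii), (ix)}; (ii) has the earlier label → (ii).
Now (v) and (ix) have their prerequisites met. (v) has the earlier label, so (v) next.
That leaves (ix) as the only ready step → (ix).
(i) is the only step now ready → (i).
(iii) is the only step now ready → (iii).

(vii), (x), (vi), (iv), (viii), (ii), (v), (ix), (i), (iii)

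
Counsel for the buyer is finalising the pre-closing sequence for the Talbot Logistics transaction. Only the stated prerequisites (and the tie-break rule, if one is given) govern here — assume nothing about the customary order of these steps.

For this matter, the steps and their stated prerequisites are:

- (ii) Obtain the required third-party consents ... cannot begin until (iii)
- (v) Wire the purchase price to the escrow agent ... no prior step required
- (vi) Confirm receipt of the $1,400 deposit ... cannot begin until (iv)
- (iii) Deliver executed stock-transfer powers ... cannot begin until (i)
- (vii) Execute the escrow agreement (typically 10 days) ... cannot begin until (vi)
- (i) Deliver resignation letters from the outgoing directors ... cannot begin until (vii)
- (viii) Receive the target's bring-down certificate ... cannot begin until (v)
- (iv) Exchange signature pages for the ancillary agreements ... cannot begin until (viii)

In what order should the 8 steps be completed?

(v) (viii) (iv) (vi) (vii) (i) (iii) (ii)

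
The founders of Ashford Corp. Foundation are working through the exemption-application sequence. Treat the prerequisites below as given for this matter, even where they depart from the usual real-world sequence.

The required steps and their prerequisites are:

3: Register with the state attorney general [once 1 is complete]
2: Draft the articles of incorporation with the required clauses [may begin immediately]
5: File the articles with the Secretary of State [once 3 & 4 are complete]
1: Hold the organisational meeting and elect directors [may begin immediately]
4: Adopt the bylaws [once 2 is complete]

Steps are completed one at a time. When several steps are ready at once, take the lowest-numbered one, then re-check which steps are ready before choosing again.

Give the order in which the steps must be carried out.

1, 2, 3, 4, 5

Nothing is required for 1 and 2. 1 has the earlier label → 1 first.
3 now also ready, so the ready set is {2, 3}; 2 has the earlier label → 2.
4 now also ready, so the ready set is {3, 4}; 3 has the earlier label → 3.
4 is the only step now ready → 4.
That leaves 5 as the only ready step → 5.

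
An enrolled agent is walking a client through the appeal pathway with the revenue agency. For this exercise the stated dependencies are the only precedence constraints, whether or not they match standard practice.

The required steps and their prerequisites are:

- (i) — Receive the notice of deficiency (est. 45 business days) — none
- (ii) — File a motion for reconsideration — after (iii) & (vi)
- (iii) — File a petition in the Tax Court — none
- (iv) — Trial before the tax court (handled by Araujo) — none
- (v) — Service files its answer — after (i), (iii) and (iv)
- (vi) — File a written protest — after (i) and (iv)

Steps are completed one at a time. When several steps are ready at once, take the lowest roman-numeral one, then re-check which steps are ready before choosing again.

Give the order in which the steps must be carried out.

(i), (iii) and (iv) have no prerequisites; (i) has the earlier label, so (i) is first.
Now (iii) and (iv) have their prerequisites met. (iii) has the earlier label, so (iii) next.
That leaves (iv) as the only ready step → (iv).
Ready: (v) and (vi). (v) has the earlier label → (v).
(vi) needed (i) and (iv), now all done → (vi).
(ii) needed (iii) and (vi), now all done → (ii).

(i), (iii), (iv), (v), (vi), (ii)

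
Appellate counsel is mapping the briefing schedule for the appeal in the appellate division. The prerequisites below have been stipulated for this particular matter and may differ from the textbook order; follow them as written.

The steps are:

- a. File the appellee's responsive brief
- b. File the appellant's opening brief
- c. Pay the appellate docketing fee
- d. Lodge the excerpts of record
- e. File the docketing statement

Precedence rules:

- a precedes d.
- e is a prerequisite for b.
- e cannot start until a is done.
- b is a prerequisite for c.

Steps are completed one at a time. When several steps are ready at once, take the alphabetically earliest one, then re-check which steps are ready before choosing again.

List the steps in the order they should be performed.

a, d, e, b, c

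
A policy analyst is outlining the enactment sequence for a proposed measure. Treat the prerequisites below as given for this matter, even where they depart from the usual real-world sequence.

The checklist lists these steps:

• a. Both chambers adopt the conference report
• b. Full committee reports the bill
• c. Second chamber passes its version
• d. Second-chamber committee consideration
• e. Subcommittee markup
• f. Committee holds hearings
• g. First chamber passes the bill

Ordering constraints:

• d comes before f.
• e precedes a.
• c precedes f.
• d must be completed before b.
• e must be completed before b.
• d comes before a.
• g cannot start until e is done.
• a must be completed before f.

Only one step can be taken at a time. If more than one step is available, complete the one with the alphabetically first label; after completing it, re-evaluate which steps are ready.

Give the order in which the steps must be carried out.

c, d, e, a, b, f, g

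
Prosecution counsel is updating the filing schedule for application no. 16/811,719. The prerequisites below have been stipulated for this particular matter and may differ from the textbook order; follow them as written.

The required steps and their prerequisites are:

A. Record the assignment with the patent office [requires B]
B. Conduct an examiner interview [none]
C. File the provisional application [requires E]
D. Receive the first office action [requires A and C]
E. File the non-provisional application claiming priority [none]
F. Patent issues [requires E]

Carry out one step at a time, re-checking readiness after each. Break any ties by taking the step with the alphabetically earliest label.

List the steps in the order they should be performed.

B A E C D F

Nothing is required for B and E. B has the earlier label → B first.
Ready: A and E. A has the earlier label → A.
E is the only step now ready → E.
Ready: C and F. C has the earlier label → C.
D now also ready, so the ready set is {D, F}; D has the earlier label → D.
F needed E, now all done → F.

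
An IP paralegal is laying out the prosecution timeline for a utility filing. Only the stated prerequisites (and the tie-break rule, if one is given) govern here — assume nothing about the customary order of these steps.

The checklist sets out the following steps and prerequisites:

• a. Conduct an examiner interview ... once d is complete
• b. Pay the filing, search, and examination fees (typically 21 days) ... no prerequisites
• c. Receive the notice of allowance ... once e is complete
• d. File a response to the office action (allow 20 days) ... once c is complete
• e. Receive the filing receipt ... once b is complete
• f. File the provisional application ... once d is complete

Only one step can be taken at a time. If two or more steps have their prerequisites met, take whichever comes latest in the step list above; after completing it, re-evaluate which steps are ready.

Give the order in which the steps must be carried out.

b is the only step with nothing outstanding, so it goes first.
e needed b, now all done → e.
c needed e, now all done → c.
d needed c, now all done → d.
Now f and a have their prerequisites met. f is listed later, so f next.
That leaves a as the only ready step → a.

b, e, c, d, f, a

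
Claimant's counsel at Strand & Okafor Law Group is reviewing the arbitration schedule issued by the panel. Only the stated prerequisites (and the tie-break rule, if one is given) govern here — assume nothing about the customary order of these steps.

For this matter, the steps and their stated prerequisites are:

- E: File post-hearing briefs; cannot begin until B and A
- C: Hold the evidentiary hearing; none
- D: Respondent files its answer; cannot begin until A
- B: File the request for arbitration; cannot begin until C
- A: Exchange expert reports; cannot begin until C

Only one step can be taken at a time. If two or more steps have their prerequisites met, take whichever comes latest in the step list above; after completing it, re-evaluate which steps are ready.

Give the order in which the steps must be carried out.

C, A, B, D, E

Only C has no prerequisites, so it is first.
Now A and B have their prerequisites met. A is listed later, so A next.
B and D are both available; B is listed later → B.
Now D and E have their prerequisites met. D is listed later, so D next.
Next only E has its prerequisites met → E.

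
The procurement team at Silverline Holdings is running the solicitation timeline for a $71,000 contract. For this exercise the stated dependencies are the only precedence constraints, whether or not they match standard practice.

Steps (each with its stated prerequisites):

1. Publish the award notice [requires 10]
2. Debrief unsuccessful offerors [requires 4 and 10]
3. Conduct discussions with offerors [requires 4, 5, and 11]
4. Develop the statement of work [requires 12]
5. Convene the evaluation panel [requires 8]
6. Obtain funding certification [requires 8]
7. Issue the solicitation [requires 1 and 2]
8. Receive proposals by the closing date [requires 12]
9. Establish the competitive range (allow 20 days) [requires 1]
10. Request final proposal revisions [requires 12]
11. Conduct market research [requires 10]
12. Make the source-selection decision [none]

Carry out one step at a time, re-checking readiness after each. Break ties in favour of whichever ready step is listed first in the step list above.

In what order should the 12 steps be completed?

12 is the only step with nothing outstanding, so it goes first.
4, 8 and 10 are all available; 4 is listed earlier → 4.
Now 8 and 10 have their prerequisites met. 8 is listed earlier, so 8 next.
5 and 6 now also ready, so the ready set is {5, 6, 10}; 5 is listed earlier → 5.
Now 6 and 10 have their prerequisites met. 6 is listed earlier, so 6 next.
10 needed 12, now all done → 10.
Now 1, 2 and 11 have their prerequisites met. 1 is listed earlier, so 1 next.
9 now also ready, so the ready set is {2, 9, 11}; 2 is listed earlier → 2.
7 now also ready, so the ready set is {7, 9, 11}; 7 is listed earlier → 7.
Now 9 and 11 have their prerequisites met. 9 is listed earlier, so 9 next.
11 needed 10, now all done → 11.
3 needed 4, 5 and 11, now all done → 3.

12, 4, 8, 5, 6, 10, 1, 2, 7, 9, 11, 3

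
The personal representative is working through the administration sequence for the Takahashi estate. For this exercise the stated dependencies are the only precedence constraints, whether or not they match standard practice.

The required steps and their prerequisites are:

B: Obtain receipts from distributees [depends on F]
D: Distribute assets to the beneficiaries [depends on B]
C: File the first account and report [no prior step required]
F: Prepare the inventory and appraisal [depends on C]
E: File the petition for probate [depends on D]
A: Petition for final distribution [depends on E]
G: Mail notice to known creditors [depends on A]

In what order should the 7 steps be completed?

C, F, B, D, E, A, G

C is the only step with nothing outstanding, so it goes first.
F needed C, now all done → F.
That leaves B as the only ready step → B.
D needed B, now all done → D.
E is the only step now ready → E.
Next only A has its prerequisites met → A.
Next only G has its prerequisites met → G.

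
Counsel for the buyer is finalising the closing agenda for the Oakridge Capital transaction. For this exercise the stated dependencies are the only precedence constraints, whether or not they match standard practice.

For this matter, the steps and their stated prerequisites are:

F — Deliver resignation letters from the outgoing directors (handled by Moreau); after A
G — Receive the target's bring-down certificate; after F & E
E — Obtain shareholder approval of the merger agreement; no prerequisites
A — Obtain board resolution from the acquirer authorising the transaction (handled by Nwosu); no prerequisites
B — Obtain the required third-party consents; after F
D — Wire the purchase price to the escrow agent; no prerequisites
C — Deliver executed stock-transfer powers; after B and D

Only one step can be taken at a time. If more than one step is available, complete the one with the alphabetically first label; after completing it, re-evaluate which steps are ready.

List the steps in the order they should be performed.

A, D and E have no prerequisites; A has the earlier label, so A is first.
Now D, E and F have their prerequisites met. D has the earlier label, so D next.
E and F are both available; E has the earlier label → E.
That leaves F as the only ready step → F.
Now B and G have their prerequisites met. B has the earlier label, so B next.
C now also ready, so the ready set is {C, G}; C has the earlier label → C.
That leaves G as the only ready step → G.

A D E F B C G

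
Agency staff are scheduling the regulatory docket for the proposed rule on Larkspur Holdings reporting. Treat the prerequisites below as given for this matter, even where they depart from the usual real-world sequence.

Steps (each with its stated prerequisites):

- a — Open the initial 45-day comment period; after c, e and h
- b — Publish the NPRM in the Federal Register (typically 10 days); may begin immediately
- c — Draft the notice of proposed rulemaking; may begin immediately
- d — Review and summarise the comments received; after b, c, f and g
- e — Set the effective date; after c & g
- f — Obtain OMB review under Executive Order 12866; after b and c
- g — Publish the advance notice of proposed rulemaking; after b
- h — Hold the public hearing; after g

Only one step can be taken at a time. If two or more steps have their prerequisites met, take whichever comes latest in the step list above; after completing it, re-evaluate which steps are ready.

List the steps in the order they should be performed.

c → b → g → h → f → e → d → a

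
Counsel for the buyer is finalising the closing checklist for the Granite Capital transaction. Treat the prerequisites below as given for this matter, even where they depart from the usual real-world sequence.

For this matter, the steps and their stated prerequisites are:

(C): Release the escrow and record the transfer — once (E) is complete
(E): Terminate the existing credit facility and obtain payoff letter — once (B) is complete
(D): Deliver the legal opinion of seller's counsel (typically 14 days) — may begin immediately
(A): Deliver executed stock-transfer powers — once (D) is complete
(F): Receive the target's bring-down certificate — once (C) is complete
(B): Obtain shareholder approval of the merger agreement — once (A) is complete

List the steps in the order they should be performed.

(D) has no prerequisites → (D) first.
(A) is the only step now ready → (A).
That leaves (B) as the only ready step → (B).
That leaves (E) as the only ready step → (E).
Next only (C) has its prerequisites met → (C).
That leaves (F) as the only ready step → (F).

(D), (A), (B), (E), (C), (F)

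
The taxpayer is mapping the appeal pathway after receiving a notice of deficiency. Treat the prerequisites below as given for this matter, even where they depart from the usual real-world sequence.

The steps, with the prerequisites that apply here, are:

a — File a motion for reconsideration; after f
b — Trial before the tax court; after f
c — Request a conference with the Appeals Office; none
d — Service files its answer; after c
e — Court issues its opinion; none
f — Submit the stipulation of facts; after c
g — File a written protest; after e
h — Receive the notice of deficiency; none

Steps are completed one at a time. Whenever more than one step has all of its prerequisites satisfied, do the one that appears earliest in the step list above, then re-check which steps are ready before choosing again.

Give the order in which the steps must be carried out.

Nothing is required for c, e and h. c is listed earlier → c first.
d and f now also ready, so the ready set is {d, e, f, h}; d is listed earlier → d.
e, f and h are all available; e is listed earlier → e.
g now also ready, so the ready set is {f, g, h}; f is listed earlier → f.
a and b now also ready, so the ready set is {a, b, g, h}; a is listed earlier → a.
Now b, g and h have their prerequisites met. b is listed earlier, so b next.
g and h are both available; g is listed earlier → g.
That leaves h as the only ready step → h.

c, d, e, f, a, b, g, h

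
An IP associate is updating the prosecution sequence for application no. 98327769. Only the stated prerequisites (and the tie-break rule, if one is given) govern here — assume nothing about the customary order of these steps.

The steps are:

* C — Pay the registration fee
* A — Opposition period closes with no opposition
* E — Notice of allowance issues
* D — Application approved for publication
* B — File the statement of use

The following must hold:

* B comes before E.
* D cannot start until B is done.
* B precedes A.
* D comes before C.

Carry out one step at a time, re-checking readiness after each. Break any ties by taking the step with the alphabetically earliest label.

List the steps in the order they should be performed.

B A D C E

B has no prerequisites → B first.
A, D and E are all available; A has the earlier label → A.
Now D and E have their prerequisites met. D has the earlier label, so D next.
C and E are both available; C has the earlier label → C.
That leaves E as the only ready step → E.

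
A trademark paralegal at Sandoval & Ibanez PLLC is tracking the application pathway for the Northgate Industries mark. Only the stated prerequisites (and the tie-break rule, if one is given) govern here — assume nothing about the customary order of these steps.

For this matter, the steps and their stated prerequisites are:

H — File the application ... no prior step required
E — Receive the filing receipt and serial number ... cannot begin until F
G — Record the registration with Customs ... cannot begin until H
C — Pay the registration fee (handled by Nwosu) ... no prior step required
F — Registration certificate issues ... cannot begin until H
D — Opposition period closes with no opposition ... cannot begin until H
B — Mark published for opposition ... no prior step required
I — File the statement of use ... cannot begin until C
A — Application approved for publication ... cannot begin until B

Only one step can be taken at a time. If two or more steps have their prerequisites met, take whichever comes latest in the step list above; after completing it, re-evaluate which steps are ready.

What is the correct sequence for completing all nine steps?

B, A, C, I, H, D, F, G, E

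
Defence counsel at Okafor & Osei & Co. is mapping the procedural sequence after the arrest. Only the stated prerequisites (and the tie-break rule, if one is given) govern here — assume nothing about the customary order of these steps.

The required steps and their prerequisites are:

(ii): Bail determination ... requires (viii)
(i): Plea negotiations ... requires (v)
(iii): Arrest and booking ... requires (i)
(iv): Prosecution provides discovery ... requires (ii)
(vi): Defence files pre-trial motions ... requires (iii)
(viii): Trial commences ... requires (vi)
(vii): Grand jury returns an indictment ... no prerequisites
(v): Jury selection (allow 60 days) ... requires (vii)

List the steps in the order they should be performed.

(vii) is the only step with nothing outstanding, so it goes first.
Next only (v) has its prerequisites met → (v).
(i) needed (v), now all done → (i).
Next only (iii) has its prerequisites met → (iii).
(vi) is the only step now ready → (vi).
That leaves (viii) as the only ready step → (viii).
(ii) needed (viii), now all done → (ii).
That leaves (iv) as the only ready step → (iv).

(vii), (v), (i), (iii), (vi), (viii), (ii), (iv)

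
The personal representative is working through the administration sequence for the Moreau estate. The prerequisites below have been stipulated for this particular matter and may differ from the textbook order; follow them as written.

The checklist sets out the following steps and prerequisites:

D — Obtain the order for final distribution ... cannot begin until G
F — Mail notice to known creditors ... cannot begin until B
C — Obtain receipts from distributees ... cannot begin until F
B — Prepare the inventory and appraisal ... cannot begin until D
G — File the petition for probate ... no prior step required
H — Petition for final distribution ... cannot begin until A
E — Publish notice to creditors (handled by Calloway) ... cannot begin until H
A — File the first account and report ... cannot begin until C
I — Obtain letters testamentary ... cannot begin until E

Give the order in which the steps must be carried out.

G has no prerequisites → G first.
D needed G, now all done → D.
B needed D, now all done → B.
F is the only step now ready → F.
Next only C has its prerequisites met → C.
That leaves A as the only ready step → A.
H needed A, now all done → H.
E needed H, now all done → E.
That leaves I as the only ready step → I.

G → D → B → F → C → A → H → E → I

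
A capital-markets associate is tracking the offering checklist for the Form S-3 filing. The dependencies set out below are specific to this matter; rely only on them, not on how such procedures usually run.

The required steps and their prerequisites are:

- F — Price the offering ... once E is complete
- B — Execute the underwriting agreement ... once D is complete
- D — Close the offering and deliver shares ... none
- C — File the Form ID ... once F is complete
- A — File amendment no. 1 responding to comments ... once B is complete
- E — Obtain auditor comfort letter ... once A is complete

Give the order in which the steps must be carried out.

D is the only step with nothing outstanding, so it goes first.
B needed D, now all done → B.
A needed B, now all done → A.
E is the only step now ready → E.
Next only F has its prerequisites met → F.
C needed F, now all done → C.

D B A E F C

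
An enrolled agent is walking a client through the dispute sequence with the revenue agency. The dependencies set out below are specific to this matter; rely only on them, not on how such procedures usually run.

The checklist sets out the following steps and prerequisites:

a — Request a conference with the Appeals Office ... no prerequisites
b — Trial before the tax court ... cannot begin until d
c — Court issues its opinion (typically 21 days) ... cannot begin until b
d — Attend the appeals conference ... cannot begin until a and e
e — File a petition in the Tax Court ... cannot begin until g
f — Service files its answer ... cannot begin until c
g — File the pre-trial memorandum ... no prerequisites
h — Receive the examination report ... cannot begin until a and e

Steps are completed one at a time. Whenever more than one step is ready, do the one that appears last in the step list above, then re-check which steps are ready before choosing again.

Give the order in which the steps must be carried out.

g, e, a, h, d, b, c, f

Nothing is required for g and a. g is listed later → g first.
e now also ready, so the ready set is {e, a}; e is listed later → e.
That leaves a as the only ready step → a.
Now h and d have their prerequisites met. h is listed later, so h next.
d is the only step now ready → d.
That leaves b as the only ready step → b.
Next only c has its prerequisites met → c.
f is the only step now ready → f.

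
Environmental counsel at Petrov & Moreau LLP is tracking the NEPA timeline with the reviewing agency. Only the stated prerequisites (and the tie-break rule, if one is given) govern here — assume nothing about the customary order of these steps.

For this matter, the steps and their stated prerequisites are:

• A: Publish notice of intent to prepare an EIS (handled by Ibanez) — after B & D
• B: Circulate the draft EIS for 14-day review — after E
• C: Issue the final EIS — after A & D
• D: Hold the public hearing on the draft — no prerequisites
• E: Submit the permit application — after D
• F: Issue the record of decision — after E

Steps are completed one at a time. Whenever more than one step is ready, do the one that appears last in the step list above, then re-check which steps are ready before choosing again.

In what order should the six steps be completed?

D is the only step with nothing outstanding, so it goes first.
E needed D, now all done → E.
F and B are both available; F is listed later → F.
B needed E, now all done → B.
A is the only step now ready → A.
C is the only step now ready → C.

D → E → F → B → A → C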